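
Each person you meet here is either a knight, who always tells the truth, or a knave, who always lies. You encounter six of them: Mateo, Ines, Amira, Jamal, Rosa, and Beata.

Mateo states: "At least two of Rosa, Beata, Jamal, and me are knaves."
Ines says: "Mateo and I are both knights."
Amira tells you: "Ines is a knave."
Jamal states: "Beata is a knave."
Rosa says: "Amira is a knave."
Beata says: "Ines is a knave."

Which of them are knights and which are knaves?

Consider Mateo. Suppose Mateo is a knave.
Then no assignment of the remaining roles makes every statement match its speaker's type — contradiction.
So Mateo is a knight.
Consider Ines. Suppose Ines is a knight.
Then no assignment of the remaining roles makes every statement match its speaker's type — contradiction.
So Ines is a knave.
With that fixed, Amira's statement is true, so Amira is a knight.
With that fixed, Rosa's statement is false, so Rosa is a knave.
With that fixed, Beata's statement is true, so Beata is a knight.
With that fixed, Jamal's statement is false, so Jamal is a knave.

Mateo: knight, Ines: knave, Amira: knight, Jamal: knave, Rosa: knave, Beata: knight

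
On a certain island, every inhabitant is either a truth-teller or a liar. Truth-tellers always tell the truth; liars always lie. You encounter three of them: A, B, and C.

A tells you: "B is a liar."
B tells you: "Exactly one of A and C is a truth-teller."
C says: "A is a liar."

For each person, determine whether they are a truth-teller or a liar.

A: liar, B: truth-teller, C: truth-teller

Consider A. Suppose A is a truth-teller.
Then no assignment of the remaining roles makes every statement match its speaker's type — contradiction.
So A is a liar.
With that fixed, C's statement is true, so C is a truth-teller.
With that fixed, B's statement is true, so B is a truth-teller.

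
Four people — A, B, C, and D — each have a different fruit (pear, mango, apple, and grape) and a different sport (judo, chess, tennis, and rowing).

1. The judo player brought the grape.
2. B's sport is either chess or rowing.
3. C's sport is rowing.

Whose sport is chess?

B

With clues 1–3, A, C, and D are impossible for the one with sport chess.
That leaves B.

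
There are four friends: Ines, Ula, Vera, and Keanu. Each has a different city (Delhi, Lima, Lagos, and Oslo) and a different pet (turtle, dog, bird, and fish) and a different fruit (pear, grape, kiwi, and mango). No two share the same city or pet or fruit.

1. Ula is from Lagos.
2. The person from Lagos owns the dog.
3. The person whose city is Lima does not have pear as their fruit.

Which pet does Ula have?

With clues 1–2, bird, fish, and turtle are impossible for Ula's pet.
That leaves dog.

dog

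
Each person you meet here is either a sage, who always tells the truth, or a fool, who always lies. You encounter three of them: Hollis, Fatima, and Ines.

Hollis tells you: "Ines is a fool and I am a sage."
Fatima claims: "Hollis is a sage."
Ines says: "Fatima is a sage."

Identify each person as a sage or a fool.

Hollis: fool, Fatima: fool, Ines: fool

Consider Hollis. Suppose Hollis is a sage.
Then no assignment of the remaining roles makes every statement match its speaker's type — contradiction.
So Hollis is a fool.
With that fixed, Fatima's statement is false, so Fatima is a fool.
With that fixed, Ines's statement is false, so Ines is a fool.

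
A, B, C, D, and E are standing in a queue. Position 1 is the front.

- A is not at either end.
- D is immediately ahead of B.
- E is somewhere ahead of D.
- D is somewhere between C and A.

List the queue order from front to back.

From clue 1: A is in {2,3,4}.
From clues 1–4: E → position 1, A → position 2, D → position 3, B → position 4, C → position 5.

E, A, D, B, C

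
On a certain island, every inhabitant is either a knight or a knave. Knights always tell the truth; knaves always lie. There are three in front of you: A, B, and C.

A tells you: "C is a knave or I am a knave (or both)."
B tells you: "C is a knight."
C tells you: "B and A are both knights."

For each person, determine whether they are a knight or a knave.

A: knight, B: knave, C: knave

Consider A. Suppose A is a knave.
Then A's own statement would have to be false, but it can't be — contradiction.
So A is a knight.
Consider B. Suppose B is a knight.
Then no assignment of the remaining roles makes every statement match its speaker's type — contradiction.
So B is a knave.
With that fixed, C's statement is false, so C is a knave.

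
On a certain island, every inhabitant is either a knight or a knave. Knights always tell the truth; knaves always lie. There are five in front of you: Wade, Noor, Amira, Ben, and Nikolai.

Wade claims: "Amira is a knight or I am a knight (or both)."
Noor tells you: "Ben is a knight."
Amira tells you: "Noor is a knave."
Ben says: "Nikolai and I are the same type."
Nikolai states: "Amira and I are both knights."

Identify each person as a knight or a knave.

Consider Wade. Suppose Wade is a knave.
Then no assignment of the remaining roles makes every statement match its speaker's type — contradiction.
So Wade is a knight.
Consider Noor. Suppose Noor is a knight.
Then no assignment of the remaining roles makes every statement match its speaker's type — contradiction.
So Noor is a knave.
With that fixed, Amira's statement is true, so Amira is a knight.
Consider Ben. Suppose Ben is a knight.
Then Noor's statement comes out true, contradicting Noor being a knave.
So Ben is a knave.
Consider Nikolai. Suppose Nikolai is a knave.
Then Ben's statement comes out true, contradicting Ben being a knave.
So Nikolai is a knight.

Wade: knight, Noor: knave, Amira: knight, Ben: knave, Nikolai: knight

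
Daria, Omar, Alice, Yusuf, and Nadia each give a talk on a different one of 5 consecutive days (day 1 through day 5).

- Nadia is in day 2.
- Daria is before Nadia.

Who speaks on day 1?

Daria

With clue 1, Nadia is ruled out for day 1.
With clues 1–2, Alice, Omar, and Yusuf are ruled out for day 1.
So day 1 is Daria.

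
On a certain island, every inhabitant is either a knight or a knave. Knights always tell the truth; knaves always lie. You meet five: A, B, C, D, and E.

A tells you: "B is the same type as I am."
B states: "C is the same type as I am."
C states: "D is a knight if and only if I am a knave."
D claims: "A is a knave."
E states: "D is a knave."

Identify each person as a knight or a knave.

A: knight, B: knight, C: knight, D: knave, E: knight

Consider A. Suppose A is a knave.
Then no assignment of the remaining roles makes every statement match its speaker's type — contradiction.
So A is a knight.
With that fixed, D's statement is false, so D is a knave.
With that fixed, E's statement is true, so E is a knight.
Consider B. Suppose B is a knave.
Then A's statement comes out false, contradicting A being a knight.
So B is a knight.
Consider C. Suppose C is a knave.
Then B's statement comes out false, contradicting B being a knight.
So C is a knight.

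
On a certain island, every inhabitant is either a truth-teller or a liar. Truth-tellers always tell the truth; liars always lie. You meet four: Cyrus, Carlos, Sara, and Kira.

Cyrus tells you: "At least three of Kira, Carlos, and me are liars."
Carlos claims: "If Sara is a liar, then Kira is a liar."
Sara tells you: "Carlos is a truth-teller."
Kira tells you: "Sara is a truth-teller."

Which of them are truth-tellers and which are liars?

Consider Cyrus. Suppose Cyrus is a truth-teller.
Then Cyrus's own statement would have to be true, but it can't be — contradiction.
So Cyrus is a liar.
Consider Carlos. Suppose Carlos is a liar.
Then no assignment of the remaining roles makes every statement match its speaker's type — contradiction.
So Carlos is a truth-teller.
With that fixed, Sara's statement is true, so Sara is a truth-teller.
With that fixed, Kira's statement is true, so Kira is a truth-teller.

Cyrus: liar, Carlos: truth-teller, Sara: truth-teller, Kira: truth-teller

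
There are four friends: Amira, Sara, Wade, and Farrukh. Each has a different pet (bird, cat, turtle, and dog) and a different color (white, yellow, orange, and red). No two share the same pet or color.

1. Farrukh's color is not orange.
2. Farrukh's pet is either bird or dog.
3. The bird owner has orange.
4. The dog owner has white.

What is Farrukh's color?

Clue 1 rules out orange for Farrukh's color.
With clues 1–4, red and yellow are impossible for Farrukh's color.
That leaves white.

white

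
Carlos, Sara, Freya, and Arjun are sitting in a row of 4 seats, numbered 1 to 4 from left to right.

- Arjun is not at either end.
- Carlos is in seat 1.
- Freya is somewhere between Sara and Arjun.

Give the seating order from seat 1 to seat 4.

Carlos, Arjun, Freya, Sara

From clue 1: Arjun is in {2,3}.
From clues 1–2: Carlos → seat 1.
From clues 1–3: Arjun → seat 2, Freya → seat 3, Sara → seat 4.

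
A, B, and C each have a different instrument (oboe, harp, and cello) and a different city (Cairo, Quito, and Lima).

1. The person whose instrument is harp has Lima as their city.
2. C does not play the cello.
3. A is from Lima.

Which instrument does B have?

With clues 1–3, harp and oboe are impossible for B's instrument.
That leaves cello.

cello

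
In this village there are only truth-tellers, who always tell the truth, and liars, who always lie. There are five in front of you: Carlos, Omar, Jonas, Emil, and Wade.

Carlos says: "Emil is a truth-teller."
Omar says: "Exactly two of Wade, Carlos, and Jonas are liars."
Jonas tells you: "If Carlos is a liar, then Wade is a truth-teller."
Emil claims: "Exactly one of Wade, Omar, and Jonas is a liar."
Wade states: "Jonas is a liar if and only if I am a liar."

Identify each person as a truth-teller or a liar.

Carlos: truth-teller, Omar: liar, Jonas: truth-teller, Emil: truth-teller, Wade: truth-teller

Consider Carlos. Suppose Carlos is a liar.
Then no assignment of the remaining roles makes every statement match its speaker's type — contradiction.
So Carlos is a truth-teller.
With that fixed, Jonas's statement is true, so Jonas is a truth-teller.
With that fixed, Omar's statement is false, so Omar is a liar.
Consider Emil. Suppose Emil is a liar.
Then Carlos's statement comes out false, contradicting Carlos being a truth-teller.
So Emil is a truth-teller.
Consider Wade. Suppose Wade is a liar.
Then Emil's statement comes out false, contradicting Emil being a truth-teller.
So Wade is a truth-teller.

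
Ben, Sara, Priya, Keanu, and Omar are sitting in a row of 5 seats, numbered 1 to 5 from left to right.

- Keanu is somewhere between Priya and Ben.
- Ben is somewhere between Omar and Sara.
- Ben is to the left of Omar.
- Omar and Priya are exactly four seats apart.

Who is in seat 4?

With clues 1–3, Sara is ruled out for seat 4.
With clues 1–4, Keanu, Omar, and Priya are ruled out for seat 4.
So seat 4 is Ben.

Ben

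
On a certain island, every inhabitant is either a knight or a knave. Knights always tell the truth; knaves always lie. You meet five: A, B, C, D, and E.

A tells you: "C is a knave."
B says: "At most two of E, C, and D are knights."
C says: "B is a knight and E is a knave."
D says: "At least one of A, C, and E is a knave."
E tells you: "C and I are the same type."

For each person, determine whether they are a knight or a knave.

A: knave, B: knight, C: knight, D: knight, E: knave

Consider A. Suppose A is a knight.
Then no assignment of the remaining roles makes every statement match its speaker's type — contradiction.
So A is a knave.
With that fixed, D's statement is true, so D is a knight.
Consider B. Suppose B is a knave.
Then no assignment of the remaining roles makes every statement match its speaker's type — contradiction.
So B is a knight.
Consider C. Suppose C is a knave.
Then A's statement comes out true, contradicting A being a knave.
So C is a knight.
Consider E. Suppose E is a knight.
Then B's statement comes out false, contradicting B being a knight.
So E is a knave.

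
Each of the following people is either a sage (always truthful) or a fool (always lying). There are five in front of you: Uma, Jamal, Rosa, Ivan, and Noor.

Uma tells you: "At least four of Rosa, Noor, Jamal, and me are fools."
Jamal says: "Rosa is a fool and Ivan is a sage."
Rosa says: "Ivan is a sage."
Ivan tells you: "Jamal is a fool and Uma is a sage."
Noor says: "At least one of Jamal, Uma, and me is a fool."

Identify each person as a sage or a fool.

Consider Uma. Suppose Uma is a sage.
Then Uma's own statement would have to be true, but it can't be — contradiction.
So Uma is a fool.
With that fixed, Ivan's statement is false, so Ivan is a fool.
With that fixed, Noor's statement is true, so Noor is a sage.
With that fixed, Jamal's statement is false, so Jamal is a fool.
With that fixed, Rosa's statement is false, so Rosa is a fool.

Uma: fool, Jamal: fool, Rosa: fool, Ivan: fool, Noor: sage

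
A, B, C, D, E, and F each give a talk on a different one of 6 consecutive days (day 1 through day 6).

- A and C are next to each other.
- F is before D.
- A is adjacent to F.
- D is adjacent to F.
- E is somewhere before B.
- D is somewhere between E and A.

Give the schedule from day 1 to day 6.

From clues 1–2: D is in {2,3,4,5,6}.
From clues 1–3: A is in {2,3,4}.
From clues 1–5: B is in {2,6}.
From clues 1–6: C → day 1, A → day 2, F → day 3, D → day 4, E → day 5, B → day 6.

C, A, F, D, E, B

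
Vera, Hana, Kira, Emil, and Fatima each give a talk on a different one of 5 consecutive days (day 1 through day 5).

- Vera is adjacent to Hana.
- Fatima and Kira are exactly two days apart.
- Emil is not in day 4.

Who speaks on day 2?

Emil

With clues 1–2, Fatima and Kira are ruled out for day 2.
With clues 1–3, Hana and Vera are ruled out for day 2.
So day 2 is Emil.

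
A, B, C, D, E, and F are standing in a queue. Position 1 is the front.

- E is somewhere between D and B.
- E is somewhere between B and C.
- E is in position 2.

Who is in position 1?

B

With clue 1, E is ruled out for position 1.
With clues 1–3, A, C, D, and F are ruled out for position 1.
So position 1 is B.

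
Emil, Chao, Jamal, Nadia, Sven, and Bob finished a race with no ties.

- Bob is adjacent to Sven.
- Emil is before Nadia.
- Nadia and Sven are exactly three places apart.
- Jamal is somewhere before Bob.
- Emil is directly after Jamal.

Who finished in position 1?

Jamal

With clues 1–2, Nadia is ruled out for place 1.
With clues 1–4, Bob and Sven are ruled out for place 1.
With clues 1–5, Chao and Emil are ruled out for place 1.
So place 1 is Jamal.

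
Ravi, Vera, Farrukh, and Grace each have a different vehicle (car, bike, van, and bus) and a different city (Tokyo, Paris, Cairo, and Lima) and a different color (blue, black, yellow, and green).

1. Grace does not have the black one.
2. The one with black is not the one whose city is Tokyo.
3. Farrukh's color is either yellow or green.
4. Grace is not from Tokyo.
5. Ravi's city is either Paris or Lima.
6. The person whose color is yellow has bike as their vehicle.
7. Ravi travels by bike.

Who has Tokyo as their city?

With clues 1–4, Grace is impossible for the one with city Tokyo.
With clues 1–5, Ravi is impossible for the one with city Tokyo.
With clues 1–7, Vera is impossible for the one with city Tokyo.
That leaves Farrukh.

Farrukh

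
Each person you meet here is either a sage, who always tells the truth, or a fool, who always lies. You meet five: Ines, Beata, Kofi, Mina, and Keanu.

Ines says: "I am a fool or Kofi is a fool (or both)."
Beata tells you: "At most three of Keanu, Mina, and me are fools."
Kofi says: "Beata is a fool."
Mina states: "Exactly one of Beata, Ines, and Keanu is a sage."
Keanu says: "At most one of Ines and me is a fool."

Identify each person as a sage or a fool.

Ines: sage, Beata: sage, Kofi: fool, Mina: fool, Keanu: sage

Regardless of anyone's role, Beata's statement is true, so Beata is a sage.
With that fixed, Kofi's statement is false, so Kofi is a fool.
With that fixed, Ines's statement is true, so Ines is a sage.
With that fixed, Mina's statement is false, so Mina is a fool.
With that fixed, Keanu's statement is true, so Keanu is a sage.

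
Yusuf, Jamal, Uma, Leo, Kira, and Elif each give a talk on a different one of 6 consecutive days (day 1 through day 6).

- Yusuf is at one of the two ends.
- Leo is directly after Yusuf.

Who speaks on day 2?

Leo

With clue 1, Yusuf is ruled out for day 2.
With clues 1–2, Elif, Jamal, Kira, and Uma are ruled out for day 2.
So day 2 is Leo.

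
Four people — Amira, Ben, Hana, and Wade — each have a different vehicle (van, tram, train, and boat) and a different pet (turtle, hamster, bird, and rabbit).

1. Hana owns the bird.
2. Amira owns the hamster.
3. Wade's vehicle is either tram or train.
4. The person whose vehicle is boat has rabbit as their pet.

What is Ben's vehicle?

With clues 1–4, train, tram, and van are impossible for Ben's vehicle.
That leaves boat.

boat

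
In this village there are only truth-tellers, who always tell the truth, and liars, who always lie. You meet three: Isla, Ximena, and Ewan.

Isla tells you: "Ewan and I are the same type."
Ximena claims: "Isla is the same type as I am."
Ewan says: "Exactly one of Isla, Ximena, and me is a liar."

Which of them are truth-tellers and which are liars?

Isla: truth-teller, Ximena: liar, Ewan: truth-teller

Consider Isla. Suppose Isla is a liar.
Then whichever role Ximena has, Ximena's statement has the wrong truth value — contradiction.
So Isla is a truth-teller.
Consider Ximena. Suppose Ximena is a truth-teller.
Then whichever role Ewan has, Ewan's statement has the wrong truth value — contradiction.
So Ximena is a liar.
Consider Ewan. Suppose Ewan is a liar.
Then Isla's statement comes out false, contradicting Isla being a truth-teller.
So Ewan is a truth-teller.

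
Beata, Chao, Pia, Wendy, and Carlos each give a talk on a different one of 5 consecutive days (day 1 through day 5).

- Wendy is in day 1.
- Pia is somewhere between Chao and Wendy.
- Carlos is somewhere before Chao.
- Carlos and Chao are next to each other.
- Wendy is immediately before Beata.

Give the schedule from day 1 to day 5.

Wendy, Beata, Pia, Carlos, Chao

From clue 1: Wendy → day 1.
From clues 1–2: Chao is in {3,4,5}.
From clues 1–3: Chao is in {4,5}.
From clues 1–5: Beata → day 2, Pia → day 3, Carlos → day 4, Chao → day 5.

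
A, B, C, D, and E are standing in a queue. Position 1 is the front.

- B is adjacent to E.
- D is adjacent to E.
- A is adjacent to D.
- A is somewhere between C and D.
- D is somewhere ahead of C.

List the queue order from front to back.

From clues 1–2: E is in {2,3,4}.
From clues 1–3: C is in {1,5}.
From clues 1–4: D → position 3.
From clues 1–5: B → position 1, E → position 2, A → position 4, C → position 5.

B, E, D, A, C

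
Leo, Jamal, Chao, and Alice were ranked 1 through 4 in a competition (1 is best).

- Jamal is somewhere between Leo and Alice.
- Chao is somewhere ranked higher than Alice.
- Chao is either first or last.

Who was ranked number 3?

Jamal

With clues 1–2, Alice and Leo are ruled out for rank 3.
With clues 1–3, Chao is ruled out for rank 3.
So rank 3 is Jamal.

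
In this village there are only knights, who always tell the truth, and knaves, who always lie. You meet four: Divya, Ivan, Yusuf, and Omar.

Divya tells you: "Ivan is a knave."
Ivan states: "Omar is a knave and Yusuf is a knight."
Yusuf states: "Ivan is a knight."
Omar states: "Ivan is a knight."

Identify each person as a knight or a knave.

Consider Divya. Suppose Divya is a knave.
Then no assignment of the remaining roles makes every statement match its speaker's type — contradiction.
So Divya is a knight.
Consider Ivan. Suppose Ivan is a knight.
Then Divya's statement comes out false, contradicting Divya being a knight.
So Ivan is a knave.
With that fixed, Yusuf's statement is false, so Yusuf is a knave.
With that fixed, Omar's statement is false, so Omar is a knave.

Divya: knight, Ivan: knave, Yusuf: knave, Omar: knave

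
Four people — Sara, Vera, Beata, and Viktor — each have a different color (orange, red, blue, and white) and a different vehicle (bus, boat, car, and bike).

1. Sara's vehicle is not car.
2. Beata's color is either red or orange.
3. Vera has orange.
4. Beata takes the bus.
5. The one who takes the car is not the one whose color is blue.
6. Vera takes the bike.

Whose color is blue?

Sara

With clues 1–2, Beata is impossible for the one with color blue.
With clues 1–3, Vera is impossible for the one with color blue.
With clues 1–6, Viktor is impossible for the one with color blue.
That leaves Sara.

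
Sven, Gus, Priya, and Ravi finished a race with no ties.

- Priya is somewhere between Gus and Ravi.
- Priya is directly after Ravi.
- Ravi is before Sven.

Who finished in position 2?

With clues 1–2, Gus and Sven are ruled out for place 2.
With clues 1–3, Ravi is ruled out for place 2.
So place 2 is Priya.

Priya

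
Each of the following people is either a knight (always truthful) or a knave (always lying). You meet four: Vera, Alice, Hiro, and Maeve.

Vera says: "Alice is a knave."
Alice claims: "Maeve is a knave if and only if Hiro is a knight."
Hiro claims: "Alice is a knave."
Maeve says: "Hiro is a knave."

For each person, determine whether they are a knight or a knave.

Consider Vera. Suppose Vera is a knight.
Then no assignment of the remaining roles makes every statement match its speaker's type — contradiction.
So Vera is a knave.
Consider Alice. Suppose Alice is a knave.
Then Vera's statement comes out true, contradicting Vera being a knave.
So Alice is a knight.
With that fixed, Hiro's statement is false, so Hiro is a knave.
With that fixed, Maeve's statement is true, so Maeve is a knight.

Vera: knave, Alice: knight, Hiro: knave, Maeve: knight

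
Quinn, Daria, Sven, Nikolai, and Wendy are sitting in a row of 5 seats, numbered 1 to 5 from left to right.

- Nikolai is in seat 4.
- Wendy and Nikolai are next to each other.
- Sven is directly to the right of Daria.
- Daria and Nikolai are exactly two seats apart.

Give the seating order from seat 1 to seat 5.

From clue 1: Nikolai → seat 4.
From clues 1–2: Wendy is in {3,5}.
From clues 1–3: Daria is in {1,2}.
From clues 1–4: Quinn → seat 1, Daria → seat 2, Sven → seat 3, Wendy → seat 5.

Quinn, Daria, Sven, Nikolai, Wendy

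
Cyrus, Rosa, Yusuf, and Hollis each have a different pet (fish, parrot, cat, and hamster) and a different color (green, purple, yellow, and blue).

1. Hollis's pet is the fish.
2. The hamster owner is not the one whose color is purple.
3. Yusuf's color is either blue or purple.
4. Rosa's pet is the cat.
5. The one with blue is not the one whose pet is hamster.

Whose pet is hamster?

Cyrus

Clue 1 rules out Hollis for the one with pet hamster.
With clues 1–4, Rosa is impossible for the one with pet hamster.
With clues 1–5, Yusuf is impossible for the one with pet hamster.
That leaves Cyrus.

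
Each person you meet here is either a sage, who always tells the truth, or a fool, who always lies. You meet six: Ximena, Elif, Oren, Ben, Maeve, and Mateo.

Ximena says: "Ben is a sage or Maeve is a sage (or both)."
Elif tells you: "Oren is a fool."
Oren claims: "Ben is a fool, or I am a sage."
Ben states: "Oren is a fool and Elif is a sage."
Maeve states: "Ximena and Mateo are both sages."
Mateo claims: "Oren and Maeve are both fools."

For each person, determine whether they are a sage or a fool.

Ximena: fool, Elif: fool, Oren: sage, Ben: fool, Maeve: fool, Mateo: fool

Consider Ximena. Suppose Ximena is a sage.
Then no assignment of the remaining roles makes every statement match its speaker's type — contradiction.
So Ximena is a fool.
With that fixed, Maeve's statement is false, so Maeve is a fool.
Consider Elif. Suppose Elif is a sage.
Then no assignment of the remaining roles makes every statement match its speaker's type — contradiction.
So Elif is a fool.
With that fixed, Ben's statement is false, so Ben is a fool.
With that fixed, Oren's statement is true, so Oren is a sage.
With that fixed, Mateo's statement is false, so Mateo is a fool.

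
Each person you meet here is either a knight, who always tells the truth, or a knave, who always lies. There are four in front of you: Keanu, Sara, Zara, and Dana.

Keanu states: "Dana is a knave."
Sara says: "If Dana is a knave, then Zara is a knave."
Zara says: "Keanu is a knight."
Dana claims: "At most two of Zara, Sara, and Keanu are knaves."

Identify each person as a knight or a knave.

Keanu: knave, Sara: knight, Zara: knave, Dana: knight

Consider Keanu. Suppose Keanu is a knight.
Then no assignment of the remaining roles makes every statement match its speaker's type — contradiction.
So Keanu is a knave.
With that fixed, Zara's statement is false, so Zara is a knave.
With that fixed, Sara's statement is true, so Sara is a knight.
With that fixed, Dana's statement is true, so Dana is a knight.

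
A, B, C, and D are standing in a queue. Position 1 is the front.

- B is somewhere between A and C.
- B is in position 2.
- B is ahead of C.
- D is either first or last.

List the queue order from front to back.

From clue 1: B is in {2,3}.
From clues 1–2: B → position 2.
From clues 1–3: A → position 1.
From clues 1–4: C → position 3, D → position 4.

A, B, C, D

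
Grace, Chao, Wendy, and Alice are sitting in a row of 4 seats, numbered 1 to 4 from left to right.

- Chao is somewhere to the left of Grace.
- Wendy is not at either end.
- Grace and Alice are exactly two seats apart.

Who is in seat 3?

With clues 1–3, Alice, Chao, and Grace are ruled out for seat 3.
So seat 3 is Wendy.

Wendy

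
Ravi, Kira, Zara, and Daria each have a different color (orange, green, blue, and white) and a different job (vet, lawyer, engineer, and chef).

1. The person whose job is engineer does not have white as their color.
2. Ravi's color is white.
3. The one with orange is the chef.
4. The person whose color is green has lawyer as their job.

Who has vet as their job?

Ravi

With clues 1–4, Daria, Kira, and Zara are impossible for the one with job vet.
That leaves Ravi.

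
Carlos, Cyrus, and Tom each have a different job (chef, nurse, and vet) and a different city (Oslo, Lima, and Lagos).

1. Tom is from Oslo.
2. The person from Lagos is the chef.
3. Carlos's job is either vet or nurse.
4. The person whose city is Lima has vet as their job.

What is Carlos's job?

vet

With clues 1–3, chef is impossible for Carlos's job.
With clues 1–4, nurse is impossible for Carlos's job.
That leaves vet.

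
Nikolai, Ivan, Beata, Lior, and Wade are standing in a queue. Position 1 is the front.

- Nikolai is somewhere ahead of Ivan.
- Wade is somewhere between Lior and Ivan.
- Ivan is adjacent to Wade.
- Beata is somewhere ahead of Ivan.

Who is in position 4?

With clues 1–3, Nikolai is ruled out for position 4.
With clues 1–4, Beata, Ivan, and Lior are ruled out for position 4.
So position 4 is Wade.

Wade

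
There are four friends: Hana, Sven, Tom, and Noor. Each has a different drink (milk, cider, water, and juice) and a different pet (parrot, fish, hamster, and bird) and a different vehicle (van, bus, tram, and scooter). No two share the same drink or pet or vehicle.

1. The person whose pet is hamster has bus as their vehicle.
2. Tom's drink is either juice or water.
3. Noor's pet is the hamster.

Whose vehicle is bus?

With clues 1–3, Hana, Sven, and Tom are impossible for the one with vehicle bus.
That leaves Noor.

Noor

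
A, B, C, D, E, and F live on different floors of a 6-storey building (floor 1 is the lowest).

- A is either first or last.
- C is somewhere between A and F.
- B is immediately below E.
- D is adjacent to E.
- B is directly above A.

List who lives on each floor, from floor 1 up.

From clue 1: A is in {1,6}.
From clues 1–5: A → floor 1, B → floor 2, E → floor 3, D → floor 4, C → floor 5, F → floor 6.

A, B, E, D, C, F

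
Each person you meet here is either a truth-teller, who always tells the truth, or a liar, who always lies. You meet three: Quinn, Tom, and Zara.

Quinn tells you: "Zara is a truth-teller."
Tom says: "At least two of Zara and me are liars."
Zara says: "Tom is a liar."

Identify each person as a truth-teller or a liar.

Quinn: truth-teller, Tom: liar, Zara: truth-teller

Consider Quinn. Suppose Quinn is a liar.
Then no assignment of the remaining roles makes every statement match its speaker's type — contradiction.
So Quinn is a truth-teller.
Consider Tom. Suppose Tom is a truth-teller.
Then Tom's own statement would have to be true, but it can't be — contradiction.
So Tom is a liar.
With that fixed, Zara's statement is true, so Zara is a truth-teller.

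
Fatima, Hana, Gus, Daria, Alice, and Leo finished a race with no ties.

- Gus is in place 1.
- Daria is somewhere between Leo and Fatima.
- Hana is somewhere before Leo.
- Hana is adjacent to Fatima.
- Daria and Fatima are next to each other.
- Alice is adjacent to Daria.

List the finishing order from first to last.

From clue 1: Gus → place 1.
From clues 1–2: Daria is in {3,4,5}.
From clues 1–4: Daria is in {4,5}.
From clues 1–5: Fatima is in {3,4}.
From clues 1–6: Hana → place 2, Fatima → place 3, Daria → place 4, Alice → place 5, Leo → place 6.

Gus, Hana, Fatima, Daria, Alice, Leo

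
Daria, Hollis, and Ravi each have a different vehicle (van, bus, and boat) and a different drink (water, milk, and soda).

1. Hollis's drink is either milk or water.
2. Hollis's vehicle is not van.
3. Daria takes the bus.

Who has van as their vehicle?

With clues 1–2, Hollis is impossible for the one with vehicle van.
With clues 1–3, Daria is impossible for the one with vehicle van.
That leaves Ravi.

Ravi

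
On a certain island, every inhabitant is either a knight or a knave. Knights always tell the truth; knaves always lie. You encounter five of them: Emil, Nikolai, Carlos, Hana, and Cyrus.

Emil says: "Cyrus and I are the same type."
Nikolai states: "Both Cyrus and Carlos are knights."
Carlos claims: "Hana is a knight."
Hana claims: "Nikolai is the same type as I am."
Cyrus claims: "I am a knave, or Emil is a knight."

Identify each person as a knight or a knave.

Emil: knight, Nikolai: knight, Carlos: knight, Hana: knight, Cyrus: knight

Consider Emil. Suppose Emil is a knave.
Then whichever role Cyrus has, Cyrus's statement has the wrong truth value — contradiction.
So Emil is a knight.
With that fixed, Cyrus's statement is true, so Cyrus is a knight.
Consider Nikolai. Suppose Nikolai is a knave.
Then whichever role Hana has, Hana's statement has the wrong truth value — contradiction.
So Nikolai is a knight.
Consider Carlos. Suppose Carlos is a knave.
Then Nikolai's statement comes out false, contradicting Nikolai being a knight.
So Carlos is a knight.
Consider Hana. Suppose Hana is a knave.
Then Carlos's statement comes out false, contradicting Carlos being a knight.
So Hana is a knight.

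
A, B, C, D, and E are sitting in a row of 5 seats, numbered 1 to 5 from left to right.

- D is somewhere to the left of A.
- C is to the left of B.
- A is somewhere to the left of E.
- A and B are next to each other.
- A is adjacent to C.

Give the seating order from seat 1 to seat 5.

From clue 1: A is in {2,3,4,5}.
From clues 1–3: A is in {2,3,4}.
From clues 1–4: E → seat 5.
From clues 1–5: D → seat 1, C → seat 2, A → seat 3, B → seat 4.

D, C, A, B, E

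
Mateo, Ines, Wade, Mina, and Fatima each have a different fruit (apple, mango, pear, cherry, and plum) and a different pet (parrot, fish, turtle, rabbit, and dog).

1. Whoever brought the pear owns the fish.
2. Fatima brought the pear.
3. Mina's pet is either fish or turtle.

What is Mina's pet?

turtle

With clues 1–2, fish is impossible for Mina's pet.
With clues 1–3, dog, parrot, and rabbit are impossible for Mina's pet.
That leaves turtle.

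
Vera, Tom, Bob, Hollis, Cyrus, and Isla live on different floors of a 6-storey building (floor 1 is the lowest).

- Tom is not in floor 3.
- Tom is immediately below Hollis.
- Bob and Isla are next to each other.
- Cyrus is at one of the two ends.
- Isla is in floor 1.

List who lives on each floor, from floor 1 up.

From clue 1: Tom is in {1,2,4,5,6}.
From clues 1–2: Tom is in {1,2,4,5}.
From clues 1–4: Cyrus is in {1,6}.
From clues 1–5: Isla → floor 1, Bob → floor 2, Vera → floor 3, Tom → floor 4, Hollis → floor 5, Cyrus → floor 6.

Isla, Bob, Vera, Tom, Hollis, Cyrus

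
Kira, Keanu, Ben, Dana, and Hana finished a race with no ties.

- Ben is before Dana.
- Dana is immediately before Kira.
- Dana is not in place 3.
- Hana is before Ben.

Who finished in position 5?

With clue 1, Ben is ruled out for place 5.
With clues 1–2, Dana is ruled out for place 5.
With clues 1–4, Hana and Keanu are ruled out for place 5.
So place 5 is Kira.

Kira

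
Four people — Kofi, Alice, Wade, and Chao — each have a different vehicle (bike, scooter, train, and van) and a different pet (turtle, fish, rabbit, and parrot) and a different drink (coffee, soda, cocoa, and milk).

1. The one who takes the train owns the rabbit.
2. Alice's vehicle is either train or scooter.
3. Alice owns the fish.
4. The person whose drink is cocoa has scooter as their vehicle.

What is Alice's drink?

cocoa

With clues 1–4, coffee, milk, and soda are impossible for Alice's drink.
That leaves cocoa.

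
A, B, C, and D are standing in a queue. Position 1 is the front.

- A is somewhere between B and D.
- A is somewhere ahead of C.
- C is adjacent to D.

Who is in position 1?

B

With clue 1, A is ruled out for position 1.
With clues 1–2, C is ruled out for position 1.
With clues 1–3, D is ruled out for position 1.
So position 1 is B.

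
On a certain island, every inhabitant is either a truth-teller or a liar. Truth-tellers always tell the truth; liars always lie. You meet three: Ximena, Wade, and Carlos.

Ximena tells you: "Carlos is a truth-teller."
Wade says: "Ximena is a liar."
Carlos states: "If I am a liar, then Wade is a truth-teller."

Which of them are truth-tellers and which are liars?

Ximena: truth-teller, Wade: liar, Carlos: truth-teller

Consider Ximena. Suppose Ximena is a liar.
Then no assignment of the remaining roles makes every statement match its speaker's type — contradiction.
So Ximena is a truth-teller.
With that fixed, Wade's statement is false, so Wade is a liar.
Consider Carlos. Suppose Carlos is a liar.
Then Ximena's statement comes out false, contradicting Ximena being a truth-teller.
So Carlos is a truth-teller.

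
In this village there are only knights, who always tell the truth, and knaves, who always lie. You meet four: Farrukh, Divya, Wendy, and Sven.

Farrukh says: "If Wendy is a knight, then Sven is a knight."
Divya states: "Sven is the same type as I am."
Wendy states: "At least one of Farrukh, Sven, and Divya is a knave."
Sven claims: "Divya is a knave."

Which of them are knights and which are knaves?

Farrukh: knight, Divya: knave, Wendy: knight, Sven: knight

Consider Farrukh. Suppose Farrukh is a knave.
Then no assignment of the remaining roles makes every statement match its speaker's type — contradiction.
So Farrukh is a knight.
Consider Divya. Suppose Divya is a knight.
Then no assignment of the remaining roles makes every statement match its speaker's type — contradiction.
So Divya is a knave.
With that fixed, Wendy's statement is true, so Wendy is a knight.
With that fixed, Sven's statement is true, so Sven is a knight.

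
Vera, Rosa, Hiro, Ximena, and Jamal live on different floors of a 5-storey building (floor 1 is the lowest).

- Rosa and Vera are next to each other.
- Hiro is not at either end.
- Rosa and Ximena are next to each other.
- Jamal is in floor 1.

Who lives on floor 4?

Rosa

With clues 1–3, Jamal, Vera, and Ximena are ruled out for floor 4.
With clues 1–4, Hiro is ruled out for floor 4.
So floor 4 is Rosa.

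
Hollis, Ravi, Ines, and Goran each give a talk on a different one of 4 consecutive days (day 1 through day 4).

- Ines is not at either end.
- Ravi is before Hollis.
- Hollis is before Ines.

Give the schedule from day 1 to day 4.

From clue 1: Ines is in {2,3}.
From clues 1–3: Ravi → day 1, Hollis → day 2, Ines → day 3, Goran → day 4.

Ravi, Hollis, Ines, Goran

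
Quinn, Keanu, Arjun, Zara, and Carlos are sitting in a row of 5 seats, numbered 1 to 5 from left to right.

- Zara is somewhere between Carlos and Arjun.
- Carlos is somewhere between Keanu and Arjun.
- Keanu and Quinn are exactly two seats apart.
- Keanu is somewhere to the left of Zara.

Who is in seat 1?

Keanu

With clue 1, Zara is ruled out for seat 1.
With clues 1–2, Carlos is ruled out for seat 1.
With clues 1–3, Quinn is ruled out for seat 1.
With clues 1–4, Arjun is ruled out for seat 1.
So seat 1 is Keanu.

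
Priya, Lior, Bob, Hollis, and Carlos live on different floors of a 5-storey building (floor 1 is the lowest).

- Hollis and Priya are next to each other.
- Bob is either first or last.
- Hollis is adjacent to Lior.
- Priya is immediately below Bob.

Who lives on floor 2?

With clues 1–2, Bob is ruled out for floor 2.
With clues 1–4, Carlos, Hollis, and Priya are ruled out for floor 2.
So floor 2 is Lior.

Lior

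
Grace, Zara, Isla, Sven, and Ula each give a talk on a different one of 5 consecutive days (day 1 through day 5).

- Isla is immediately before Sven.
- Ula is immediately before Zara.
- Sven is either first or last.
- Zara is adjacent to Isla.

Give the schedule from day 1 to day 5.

Grace, Ula, Zara, Isla, Sven

From clue 1: Isla is in {1,2,3,4}.
From clues 1–2: Grace is in {1,3,5}.
From clues 1–3: Isla → day 4, Sven → day 5.
From clues 1–4: Grace → day 1, Ula → day 2, Zara → day 3.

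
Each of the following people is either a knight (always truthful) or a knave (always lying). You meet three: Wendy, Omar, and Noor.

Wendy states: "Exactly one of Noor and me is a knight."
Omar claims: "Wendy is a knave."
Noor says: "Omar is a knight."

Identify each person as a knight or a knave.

Wendy: knight, Omar: knave, Noor: knave

Consider Wendy. Suppose Wendy is a knave.
Then no assignment of the remaining roles makes every statement match its speaker's type — contradiction.
So Wendy is a knight.
With that fixed, Omar's statement is false, so Omar is a knave.
With that fixed, Noor's statement is false, so Noor is a knave.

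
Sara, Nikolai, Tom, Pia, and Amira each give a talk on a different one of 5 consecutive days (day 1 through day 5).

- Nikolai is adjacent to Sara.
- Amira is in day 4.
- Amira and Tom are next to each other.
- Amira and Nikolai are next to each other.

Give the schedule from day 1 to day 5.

Pia, Sara, Nikolai, Amira, Tom

From clues 1–2: Amira → day 4.
From clues 1–3: Tom is in {3,5}.
From clues 1–4: Pia → day 1, Sara → day 2, Nikolai → day 3, Tom → day 5.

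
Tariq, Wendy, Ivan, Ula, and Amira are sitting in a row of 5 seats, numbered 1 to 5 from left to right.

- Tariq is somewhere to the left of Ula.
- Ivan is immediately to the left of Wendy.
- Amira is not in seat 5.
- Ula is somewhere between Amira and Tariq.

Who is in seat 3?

Amira

With clues 1–4, Ivan, Tariq, Ula, and Wendy are ruled out for seat 3.
So seat 3 is Amira.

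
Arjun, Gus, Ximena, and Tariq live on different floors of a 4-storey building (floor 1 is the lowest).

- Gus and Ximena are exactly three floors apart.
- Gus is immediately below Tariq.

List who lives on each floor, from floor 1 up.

Gus, Tariq, Arjun, Ximena

From clue 1: Arjun is in {2,3}.
From clues 1–2: Gus → floor 1, Tariq → floor 2, Arjun → floor 3, Ximena → floor 4.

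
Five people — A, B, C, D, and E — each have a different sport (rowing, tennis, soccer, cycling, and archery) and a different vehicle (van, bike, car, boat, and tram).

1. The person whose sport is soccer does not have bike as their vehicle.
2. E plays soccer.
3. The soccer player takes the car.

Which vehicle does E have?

With clues 1–2, bike is impossible for E's vehicle.
With clues 1–3, boat, tram, and van are impossible for E's vehicle.
That leaves car.

car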